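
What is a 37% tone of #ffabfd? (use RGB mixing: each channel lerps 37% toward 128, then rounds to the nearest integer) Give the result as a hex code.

#d09bcf

#ffabfd is rgb(255, 171, 253).
Per channel, c → c + 0.37(128 − c):
  R: 255 + 0.37×(128−255) = 255 − 46.99 = 208.01 → 208
  G: 171 + 0.37×(128−171) = 171 − 15.91 = 155.09 → 155
  B: 253 + 0.37×(128−253) = 253 − 46.25 = 206.75 → 207
rgb(208, 155, 207) = #d09bcf.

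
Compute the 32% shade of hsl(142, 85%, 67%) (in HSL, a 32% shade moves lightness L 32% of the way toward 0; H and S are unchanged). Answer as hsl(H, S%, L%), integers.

hsl(142, 85%, 46%)

L moves 32% from 67 toward 0: 67 − 21.44 = 45.56 → 46.
H and S are unchanged.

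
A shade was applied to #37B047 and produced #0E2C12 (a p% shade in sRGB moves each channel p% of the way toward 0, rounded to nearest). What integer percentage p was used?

75%

#37B047 is rgb(55, 176, 71); #0E2C12 is rgb(14, 44, 18).
On the G channel (widest range): 44 ≈ 176 + (p/100)(0 − 176), so p ≈ 100×(44 − 176)/(0 − 176) = -13200/-176 = 75.00.
p = 75 reproduces all three channels after rounding.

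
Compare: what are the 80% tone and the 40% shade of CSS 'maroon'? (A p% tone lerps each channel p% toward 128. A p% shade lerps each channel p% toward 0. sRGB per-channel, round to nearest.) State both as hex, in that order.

#806666, #4D0000

CSS maroon is rgb(128, 0, 0).
80% tone:
  R: 128 + 0 = 128 → 128
  G: 0 + 102.4 = 102.4 → 102
  B: 0 + 102.4 = 102.4 → 102
  → #806666
40% shade:
  R: 128 + 0.4×(0−128) = 128 − 51.2 = 76.8 → 77
  G: 0 + 0 = 0 → 0
  B: 0 + 0 = 0 → 0
  → #4D0000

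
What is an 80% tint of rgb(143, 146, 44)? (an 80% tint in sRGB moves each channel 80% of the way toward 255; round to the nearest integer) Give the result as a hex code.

Per channel, c → c + 0.8(255 − c):
  R: 143 + 0.8×(255−143) = 143 + 89.6 = 232.6 → 233
  G: 146 + 0.8×(255−146) = 146 + 87.2 = 233.2 → 233
  B: 44 + 168.8 = 212.8 → 213
rgb(233, 233, 213) = #E9E9D5.

#E9E9D5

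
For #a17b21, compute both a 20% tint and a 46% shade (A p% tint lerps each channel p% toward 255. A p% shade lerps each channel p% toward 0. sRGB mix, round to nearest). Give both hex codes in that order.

#b4954d, #574212

#a17b21 is rgb(161, 123, 33).
20% tint:
  R: 161 + 0.2×(255−161) = 161 + 18.8 = 179.8 → 180
  G: 123 + 0.2×(255−123) = 123 + 26.4 = 149.4 → 149
  B: 33 + 44.4 = 77.4 → 77
  → #b4954d
46% shade:
  R: 161 − 74.06 = 86.94 → 87
  G: 123 + 0.46×(0−123) = 123 − 56.58 = 66.42 → 66
  B: 33 + 0.46×(0−33) = 33 − 15.18 = 17.82 → 18
  → #574212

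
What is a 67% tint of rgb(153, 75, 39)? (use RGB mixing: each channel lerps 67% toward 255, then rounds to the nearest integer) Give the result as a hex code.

#ddc4b8

A 67% tint moves each channel 67% toward 255:
  R: 153 + 68.34 = 221.34 → 221
  G: 75 + 0.67×(255−75) = 75 + 120.6 = 195.6 → 196
  B: 39 + 144.72 = 183.72 → 184
rgb(221, 196, 184) = #ddc4b8.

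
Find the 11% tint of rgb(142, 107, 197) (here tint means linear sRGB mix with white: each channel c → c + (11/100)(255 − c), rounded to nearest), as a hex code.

#9A7BCB

An 11% tint moves each channel 11% toward 255:
  R: 142 + 12.43 = 154.43 → 154
  G: 107 + 0.11×(255−107) = 107 + 16.28 = 123.28 → 123
  B: 197 + 6.38 = 203.38 → 203
rgb(154, 123, 203) = #9A7BCB.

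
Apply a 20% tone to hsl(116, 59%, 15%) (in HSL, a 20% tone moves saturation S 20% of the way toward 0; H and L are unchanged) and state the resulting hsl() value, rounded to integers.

S moves 20% from 59 toward 0: 59 − 11.8 = 47.2 → 47.
H and L are unchanged.

hsl(116, 47%, 15%)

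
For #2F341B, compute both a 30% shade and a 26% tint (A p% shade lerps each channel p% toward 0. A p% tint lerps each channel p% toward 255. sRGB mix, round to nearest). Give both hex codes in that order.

#2F341B is rgb(47, 52, 27).
30% shade:
  R: 47 + 0.3×(0−47) = 47 − 14.1 = 32.9 → 33
  G: 52 − 15.6 = 36.4 → 36
  B: 27 − 8.1 = 18.9 → 19
  → #212413
26% tint:
  R: 47 + 0.26×(255−47) = 47 + 54.08 = 101.08 → 101
  G: 52 + 52.78 = 104.78 → 105
  B: 27 + 0.26×(255−27) = 27 + 59.28 = 86.28 → 86
  → #656956

#212413, #656956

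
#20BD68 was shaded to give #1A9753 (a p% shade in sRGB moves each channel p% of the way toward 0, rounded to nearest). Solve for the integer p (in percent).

20%

#20BD68 is rgb(32, 189, 104); #1A9753 is rgb(26, 151, 83).
On the G channel (widest range): 151 ≈ 189 + (p/100)(0 − 189), so p ≈ 100×(151 − 189)/(0 − 189) = -3800/-189 = 20.11.
p = 20 reproduces all three channels after rounding.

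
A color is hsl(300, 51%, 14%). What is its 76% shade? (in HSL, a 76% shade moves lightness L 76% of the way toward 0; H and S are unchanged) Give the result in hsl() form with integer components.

L moves 76% from 14 toward 0: 14 − 10.64 = 3.36 → 3.
H and S are unchanged.

hsl(300, 51%, 3%)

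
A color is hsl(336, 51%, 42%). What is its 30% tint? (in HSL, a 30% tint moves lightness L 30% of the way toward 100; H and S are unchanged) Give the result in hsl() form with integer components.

hsl(336, 51%, 59%)

L moves 30% from 42 toward 100: 42 + 17.4 = 59.4 → 59.
H and S are unchanged.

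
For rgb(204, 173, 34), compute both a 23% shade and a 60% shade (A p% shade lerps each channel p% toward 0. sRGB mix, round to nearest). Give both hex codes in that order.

#9d851a, #52450e

23% shade:
  R: 204 − 46.92 = 157.08 → 157
  G: 173 + 0.23×(0−173) = 173 − 39.79 = 133.21 → 133
  B: 34 + 0.23×(0−34) = 34 − 7.82 = 26.18 → 26
  → #9d851a
60% shade:
  R: 204 − 122.4 = 81.6 → 82
  G: 173 + 0.6×(0−173) = 173 − 103.8 = 69.2 → 69
  B: 34 + 0.6×(0−34) = 34 − 20.4 = 13.6 → 14
  → #52450e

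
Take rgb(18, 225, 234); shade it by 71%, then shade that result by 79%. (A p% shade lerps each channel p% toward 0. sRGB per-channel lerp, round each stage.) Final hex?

#010e0e

A 71% shade moves each channel 71% toward 0:
  R: 18 − 12.78 = 5.22 → 5
  G: 225 − 159.75 = 65.25 → 65
  B: 234 + 0.71×(0−234) = 234 − 166.14 = 67.86 → 68
After the shade: rgb(5, 65, 68) = #054144.
A 79% shade moves each channel 79% toward 0:
  R: 5 − 3.95 = 1.05 → 1
  G: 65 + 0.79×(0−65) = 65 − 51.35 = 13.65 → 14
  B: 68 + 0.79×(0−68) = 68 − 53.72 = 14.28 → 14
rgb(1, 14, 14) = #010e0e.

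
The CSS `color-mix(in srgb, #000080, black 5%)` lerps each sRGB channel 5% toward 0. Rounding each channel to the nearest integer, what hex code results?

#000080 is rgb(0, 0, 128).
Per channel, c → c + 0.05(0 − c):
  R: 0 + 0.05×(0−0) = 0 + 0 = 0 → 0
  G: 0 + 0.05×(0−0) = 0 + 0 = 0 → 0
  B: 128 − 6.4 = 121.6 → 122
rgb(0, 0, 122) = #00007a.

#00007a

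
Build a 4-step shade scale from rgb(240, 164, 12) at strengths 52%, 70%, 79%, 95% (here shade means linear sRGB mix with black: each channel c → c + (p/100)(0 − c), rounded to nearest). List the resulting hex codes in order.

52%: (240 − 124.8 = 115.2→115, 164 − 85.28 = 78.72→79, 12 − 6.24 = 5.76→6) → #734F06
70%: (240 − 168 = 72→72, 164 − 114.8 = 49.2→49, 12 − 8.4 = 3.6→4) → #483104
79%: (240 − 189.6 = 50.4→50, 164 − 129.56 = 34.44→34, 12 − 9.48 = 2.52→3) → #322203
95%: (240 − 228 = 12→12, 164 − 155.8 = 8.2→8, 12 − 11.4 = 0.6→1) → #0C0801

#734F06, #483104, #322203, #0C0801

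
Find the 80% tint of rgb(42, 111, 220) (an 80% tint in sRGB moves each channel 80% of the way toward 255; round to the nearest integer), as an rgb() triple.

rgb(212, 226, 248)

Lerp each channel 80% toward 255:
  R: 42 + 0.8×(255−42) = 42 + 170.4 = 212.4 → 212
  G: 111 + 0.8×(255−111) = 111 + 115.2 = 226.2 → 226
  B: 220 + 28 = 248 → 248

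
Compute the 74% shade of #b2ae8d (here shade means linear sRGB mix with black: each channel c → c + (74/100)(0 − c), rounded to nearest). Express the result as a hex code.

#b2ae8d is rgb(178, 174, 141).
Lerp each channel 74% toward 0:
  R: 178 + 0.74×(0−178) = 178 − 131.72 = 46.28 → 46
  G: 174 + 0.74×(0−174) = 174 − 128.76 = 45.24 → 45
  B: 141 + 0.74×(0−141) = 141 − 104.34 = 36.66 → 37
rgb(46, 45, 37) = #2e2d25.

#2e2d25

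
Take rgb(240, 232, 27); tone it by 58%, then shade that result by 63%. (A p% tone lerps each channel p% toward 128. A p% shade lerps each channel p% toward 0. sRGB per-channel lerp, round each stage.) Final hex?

#414020

Lerp each channel 58% toward 128:
  R: 240 − 64.96 = 175.04 → 175
  G: 232 − 60.32 = 171.68 → 172
  B: 27 + 58.58 = 85.58 → 86
After the tone: rgb(175, 172, 86) = #afac56.
Lerp each channel 63% toward 0:
  R: 175 + 0.63×(0−175) = 175 − 110.25 = 64.75 → 65
  G: 172 + 0.63×(0−172) = 172 − 108.36 = 63.64 → 64
  B: 86 + 0.63×(0−86) = 86 − 54.18 = 31.82 → 32
rgb(65, 64, 32) = #414020.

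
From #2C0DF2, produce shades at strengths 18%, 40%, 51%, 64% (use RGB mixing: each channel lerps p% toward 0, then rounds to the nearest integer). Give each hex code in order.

#240BC6, #1A0891, #160677, #100557

#2C0DF2 is rgb(44, 13, 242).
18%: (44 − 7.92 = 36.08→36, 13 − 2.34 = 10.66→11, 242 − 43.56 = 198.44→198) → #240BC6
40%: (44 − 17.6 = 26.4→26, 13 − 5.2 = 7.8→8, 242 − 96.8 = 145.2→145) → #1A0891
51%: (44 − 22.44 = 21.56→22, 13 − 6.63 = 6.37→6, 242 − 123.42 = 118.58→119) → #160677
64%: (44 − 28.16 = 15.84→16, 13 − 8.32 = 4.68→5, 242 − 154.88 = 87.12→87) → #100557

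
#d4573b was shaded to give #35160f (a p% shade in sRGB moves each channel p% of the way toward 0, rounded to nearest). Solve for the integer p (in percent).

#d4573b is rgb(212, 87, 59); #35160f is rgb(53, 22, 15).
On the R channel (widest range): 53 ≈ 212 + (p/100)(0 − 212), so p ≈ 100×(53 − 212)/(0 − 212) = -15900/-212 = 75.00.
p = 75 reproduces all three channels after rounding.

75%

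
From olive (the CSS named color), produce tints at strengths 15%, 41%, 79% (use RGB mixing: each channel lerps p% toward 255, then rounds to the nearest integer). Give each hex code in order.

CSS olive is rgb(128, 128, 0).
15%: (128 + 19.05 = 147.05→147, 128 + 19.05 = 147.05→147, 0 + 38.25 = 38.25→38) → #939326
41%: (128 + 52.07 = 180.07→180, 128 + 52.07 = 180.07→180, 0 + 104.55 = 104.55→105) → #b4b469
79%: (128 + 100.33 = 228.33→228, 128 + 100.33 = 228.33→228, 0 + 201.45 = 201.45→201) → #e4e4c9

#939326, #b4b469, #e4e4c9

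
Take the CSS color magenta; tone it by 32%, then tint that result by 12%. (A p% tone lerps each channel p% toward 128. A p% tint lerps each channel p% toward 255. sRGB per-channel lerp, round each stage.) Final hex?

#DB43DB

CSS magenta is rgb(255, 0, 255).
Lerp each channel 32% toward 128:
  R: 255 + 0.32×(128−255) = 255 − 40.64 = 214.36 → 214
  G: 0 + 40.96 = 40.96 → 41
  B: 255 + 0.32×(128−255) = 255 − 40.64 = 214.36 → 214
After the tone: rgb(214, 41, 214) = #D629D6.
A 12% tint moves each channel 12% toward 255:
  R: 214 + 0.12×(255−214) = 214 + 4.92 = 218.92 → 219
  G: 41 + 0.12×(255−41) = 41 + 25.68 = 66.68 → 67
  B: 214 + 0.12×(255−214) = 214 + 4.92 = 218.92 → 219
rgb(219, 67, 219) = #DB43DB.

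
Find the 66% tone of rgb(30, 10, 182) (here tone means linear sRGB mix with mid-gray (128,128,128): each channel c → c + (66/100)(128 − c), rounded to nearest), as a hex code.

Per channel, c → c + 0.66(128 − c):
  R: 30 + 64.68 = 94.68 → 95
  G: 10 + 0.66×(128−10) = 10 + 77.88 = 87.88 → 88
  B: 182 − 35.64 = 146.36 → 146
rgb(95, 88, 146) = #5F5892.

#5F5892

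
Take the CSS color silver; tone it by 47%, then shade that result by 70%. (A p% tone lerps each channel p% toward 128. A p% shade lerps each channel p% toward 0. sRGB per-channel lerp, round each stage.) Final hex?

#313131

CSS silver is rgb(192, 192, 192).
A 47% tone moves each channel 47% toward 128:
  R: 192 + 0.47×(128−192) = 192 − 30.08 = 161.92 → 162
  G: 192 + 0.47×(128−192) = 192 − 30.08 = 161.92 → 162
  B: 192 − 30.08 = 161.92 → 162
After the tone: rgb(162, 162, 162) = #A2A2A2.
Per channel, c → c + 0.7(0 − c):
  R: 162 − 113.4 = 48.6 → 49
  G: 162 − 113.4 = 48.6 → 49
  B: 162 + 0.7×(0−162) = 162 − 113.4 = 48.6 → 49
rgb(49, 49, 49) = #313131.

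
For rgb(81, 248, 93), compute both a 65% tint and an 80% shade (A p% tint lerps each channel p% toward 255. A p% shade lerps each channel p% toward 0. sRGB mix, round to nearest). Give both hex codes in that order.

65% tint:
  R: 81 + 113.1 = 194.1 → 194
  G: 248 + 0.65×(255−248) = 248 + 4.55 = 252.55 → 253
  B: 93 + 105.3 = 198.3 → 198
  → #C2FDC6
80% shade:
  R: 81 − 64.8 = 16.2 → 16
  G: 248 + 0.8×(0−248) = 248 − 198.4 = 49.6 → 50
  B: 93 + 0.8×(0−93) = 93 − 74.4 = 18.6 → 19
  → #103213

#C2FDC6, #103213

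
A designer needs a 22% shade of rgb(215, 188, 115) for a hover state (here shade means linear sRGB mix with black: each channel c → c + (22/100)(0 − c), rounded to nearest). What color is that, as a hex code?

#A8935A

Lerp each channel 22% toward 0:
  R: 215 + 0.22×(0−215) = 215 − 47.3 = 167.7 → 168
  G: 188 + 0.22×(0−188) = 188 − 41.36 = 146.64 → 147
  B: 115 + 0.22×(0−115) = 115 − 25.3 = 89.7 → 90
rgb(168, 147, 90) = #A8935A.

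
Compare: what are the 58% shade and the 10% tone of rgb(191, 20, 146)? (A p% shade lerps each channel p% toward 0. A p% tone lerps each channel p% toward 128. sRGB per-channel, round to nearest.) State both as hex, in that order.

#50083D, #B91F90

58% shade:
  R: 191 + 0.58×(0−191) = 191 − 110.78 = 80.22 → 80
  G: 20 + 0.58×(0−20) = 20 − 11.6 = 8.4 → 8
  B: 146 − 84.68 = 61.32 → 61
  → #50083D
10% tone:
  R: 191 + 0.1×(128−191) = 191 − 6.3 = 184.7 → 185
  G: 20 + 0.1×(128−20) = 20 + 10.8 = 30.8 → 31
  B: 146 + 0.1×(128−146) = 146 − 1.8 = 144.2 → 144
  → #B91F90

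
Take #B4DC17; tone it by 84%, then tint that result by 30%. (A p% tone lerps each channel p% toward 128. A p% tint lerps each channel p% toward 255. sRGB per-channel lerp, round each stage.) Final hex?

#ACB19A

#B4DC17 is rgb(180, 220, 23).
Lerp each channel 84% toward 128:
  R: 180 − 43.68 = 136.32 → 136
  G: 220 + 0.84×(128−220) = 220 − 77.28 = 142.72 → 143
  B: 23 + 88.2 = 111.2 → 111
After the tone: rgb(136, 143, 111) = #888F6F.
A 30% tint moves each channel 30% toward 255:
  R: 136 + 0.3×(255−136) = 136 + 35.7 = 171.7 → 172
  G: 143 + 0.3×(255−143) = 143 + 33.6 = 176.6 → 177
  B: 111 + 0.3×(255−111) = 111 + 43.2 = 154.2 → 154
rgb(172, 177, 154) = #ACB19A.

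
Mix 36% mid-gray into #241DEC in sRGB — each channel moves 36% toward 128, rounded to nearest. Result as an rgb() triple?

#241DEC is rgb(36, 29, 236).
Per channel, c → c + 0.36(128 − c):
  R: 36 + 33.12 = 69.12 → 69
  G: 29 + 0.36×(128−29) = 29 + 35.64 = 64.64 → 65
  B: 236 + 0.36×(128−236) = 236 − 38.88 = 197.12 → 197

rgb(69, 65, 197)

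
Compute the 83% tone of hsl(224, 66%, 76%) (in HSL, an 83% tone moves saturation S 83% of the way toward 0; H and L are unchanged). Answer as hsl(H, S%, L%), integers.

S moves 83% from 66 toward 0: 66 − 54.78 = 11.22 → 11.
H and L are unchanged.

hsl(224, 11%, 76%)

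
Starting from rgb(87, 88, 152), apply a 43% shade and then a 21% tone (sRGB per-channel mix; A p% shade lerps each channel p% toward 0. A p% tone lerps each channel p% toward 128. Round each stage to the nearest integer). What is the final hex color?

A 43% shade moves each channel 43% toward 0:
  R: 87 − 37.41 = 49.59 → 50
  G: 88 − 37.84 = 50.16 → 50
  B: 152 − 65.36 = 86.64 → 87
After the shade: rgb(50, 50, 87) = #323257.
Per channel, c → c + 0.21(128 − c):
  R: 50 + 0.21×(128−50) = 50 + 16.38 = 66.38 → 66
  G: 50 + 16.38 = 66.38 → 66
  B: 87 + 8.61 = 95.61 → 96
rgb(66, 66, 96) = #424260.

#424260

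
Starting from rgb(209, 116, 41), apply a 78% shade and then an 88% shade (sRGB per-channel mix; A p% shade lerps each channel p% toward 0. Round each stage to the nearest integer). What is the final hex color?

#060301

Per channel, c → c + 0.78(0 − c):
  R: 209 − 163.02 = 45.98 → 46
  G: 116 − 90.48 = 25.52 → 26
  B: 41 + 0.78×(0−41) = 41 − 31.98 = 9.02 → 9
After the shade: rgb(46, 26, 9) = #2E1A09.
An 88% shade moves each channel 88% toward 0:
  R: 46 − 40.48 = 5.52 → 6
  G: 26 + 0.88×(0−26) = 26 − 22.88 = 3.12 → 3
  B: 9 − 7.92 = 1.08 → 1
rgb(6, 3, 1) = #060301.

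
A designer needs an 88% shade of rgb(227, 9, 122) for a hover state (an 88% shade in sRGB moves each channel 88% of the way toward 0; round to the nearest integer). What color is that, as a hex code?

#1B010F

Lerp each channel 88% toward 0:
  R: 227 − 199.76 = 27.24 → 27
  G: 9 + 0.88×(0−9) = 9 − 7.92 = 1.08 → 1
  B: 122 + 0.88×(0−122) = 122 − 107.36 = 14.64 → 15
rgb(27, 1, 15) = #1B010F.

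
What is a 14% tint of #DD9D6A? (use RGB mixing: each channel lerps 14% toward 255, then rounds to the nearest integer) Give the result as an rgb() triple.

#DD9D6A is rgb(221, 157, 106).
Lerp each channel 14% toward 255:
  R: 221 + 0.14×(255−221) = 221 + 4.76 = 225.76 → 226
  G: 157 + 13.72 = 170.72 → 171
  B: 106 + 20.86 = 126.86 → 127

rgb(226, 171, 127)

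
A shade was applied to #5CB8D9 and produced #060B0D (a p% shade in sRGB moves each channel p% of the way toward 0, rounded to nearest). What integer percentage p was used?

94%

#5CB8D9 is rgb(92, 184, 217); #060B0D is rgb(6, 11, 13).
On the B channel (widest range): 13 ≈ 217 + (p/100)(0 − 217), so p ≈ 100×(13 − 217)/(0 − 217) = -20400/-217 = 94.01.
p = 94 reproduces all three channels after rounding.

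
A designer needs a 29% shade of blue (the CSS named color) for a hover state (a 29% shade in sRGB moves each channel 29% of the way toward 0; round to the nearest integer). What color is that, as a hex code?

CSS blue is rgb(0, 0, 255).
Per channel, c → c + 0.29(0 − c):
  R: 0 + 0.29×(0−0) = 0 + 0 = 0 → 0
  G: 0 + 0.29×(0−0) = 0 + 0 = 0 → 0
  B: 255 − 73.95 = 181.05 → 181
rgb(0, 0, 181) = #0000B5.

#0000B5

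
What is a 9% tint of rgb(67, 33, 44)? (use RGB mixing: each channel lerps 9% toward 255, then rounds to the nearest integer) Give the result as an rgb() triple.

Per channel, c → c + 0.09(255 − c):
  R: 67 + 16.92 = 83.92 → 84
  G: 33 + 0.09×(255−33) = 33 + 19.98 = 52.98 → 53
  B: 44 + 0.09×(255−44) = 44 + 18.99 = 62.99 → 63

rgb(84, 53, 63)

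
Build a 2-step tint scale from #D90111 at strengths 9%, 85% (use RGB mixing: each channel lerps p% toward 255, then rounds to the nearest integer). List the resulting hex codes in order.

#DC1826, #F9D9DB

#D90111 is rgb(217, 1, 17).
9%: (217 + 3.42 = 220.42→220, 1 + 22.86 = 23.86→24, 17 + 21.42 = 38.42→38) → #DC1826
85%: (217 + 32.3 = 249.3→249, 1 + 215.9 = 216.9→217, 17 + 202.3 = 219.3→219) → #F9D9DB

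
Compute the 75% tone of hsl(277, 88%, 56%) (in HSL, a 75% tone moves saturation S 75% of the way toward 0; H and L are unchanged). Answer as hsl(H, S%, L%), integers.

S moves 75% from 88 toward 0: 88 − 66 = 22 → 22.
H and L are unchanged.

hsl(277, 22%, 56%)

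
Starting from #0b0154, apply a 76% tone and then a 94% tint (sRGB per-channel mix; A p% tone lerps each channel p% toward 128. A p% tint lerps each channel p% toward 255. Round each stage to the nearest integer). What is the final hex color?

#0b0154 is rgb(11, 1, 84).
A 76% tone moves each channel 76% toward 128:
  R: 11 + 88.92 = 99.92 → 100
  G: 1 + 0.76×(128−1) = 1 + 96.52 = 97.52 → 98
  B: 84 + 0.76×(128−84) = 84 + 33.44 = 117.44 → 117
After the tone: rgb(100, 98, 117) = #646275.
Per channel, c → c + 0.94(255 − c):
  R: 100 + 0.94×(255−100) = 100 + 145.7 = 245.7 → 246
  G: 98 + 147.58 = 245.58 → 246
  B: 117 + 0.94×(255−117) = 117 + 129.72 = 246.72 → 247
rgb(246, 246, 247) = #f6f6f7.

#f6f6f7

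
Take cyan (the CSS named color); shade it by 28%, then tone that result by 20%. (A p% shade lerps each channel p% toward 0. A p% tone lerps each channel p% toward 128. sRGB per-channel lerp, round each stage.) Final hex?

CSS cyan is rgb(0, 255, 255).
A 28% shade moves each channel 28% toward 0:
  R: 0 + 0.28×(0−0) = 0 + 0 = 0 → 0
  G: 255 + 0.28×(0−255) = 255 − 71.4 = 183.6 → 184
  B: 255 + 0.28×(0−255) = 255 − 71.4 = 183.6 → 184
After the shade: rgb(0, 184, 184) = #00b8b8.
A 20% tone moves each channel 20% toward 128:
  R: 0 + 25.6 = 25.6 → 26
  G: 184 + 0.2×(128−184) = 184 − 11.2 = 172.8 → 173
  B: 184 + 0.2×(128−184) = 184 − 11.2 = 172.8 → 173
rgb(26, 173, 173) = #1aadad.

#1aadad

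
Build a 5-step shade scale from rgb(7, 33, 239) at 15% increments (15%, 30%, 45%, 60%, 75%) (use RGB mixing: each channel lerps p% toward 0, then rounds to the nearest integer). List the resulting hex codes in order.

15%: (7 − 1.05 = 5.95→6, 33 − 4.95 = 28.05→28, 239 − 35.85 = 203.15→203) → #061ccb
30%: (7 − 2.1 = 4.9→5, 33 − 9.9 = 23.1→23, 239 − 71.7 = 167.3→167) → #0517a7
45%: (7 − 3.15 = 3.85→4, 33 − 14.85 = 18.15→18, 239 − 107.55 = 131.45→131) → #041283
60%: (7 − 4.2 = 2.8→3, 33 − 19.8 = 13.2→13, 239 − 143.4 = 95.6→96) → #030d60
75%: (7 − 5.25 = 1.75→2, 33 − 24.75 = 8.25→8, 239 − 179.25 = 59.75→60) → #02083c

#061ccb, #0517a7, #041283, #030d60, #02083c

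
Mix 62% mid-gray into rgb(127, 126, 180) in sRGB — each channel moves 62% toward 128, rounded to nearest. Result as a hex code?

#807F94

Per channel, c → c + 0.62(128 − c):
  R: 127 + 0.62×(128−127) = 127 + 0.62 = 127.62 → 128
  G: 126 + 1.24 = 127.24 → 127
  B: 180 + 0.62×(128−180) = 180 − 32.24 = 147.76 → 148
rgb(128, 127, 148) = #807F94.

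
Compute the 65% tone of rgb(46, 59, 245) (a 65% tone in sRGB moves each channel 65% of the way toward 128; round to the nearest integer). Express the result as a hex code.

A 65% tone moves each channel 65% toward 128:
  R: 46 + 0.65×(128−46) = 46 + 53.3 = 99.3 → 99
  G: 59 + 44.85 = 103.85 → 104
  B: 245 + 0.65×(128−245) = 245 − 76.05 = 168.95 → 169
rgb(99, 104, 169) = #6368A9.

#6368A9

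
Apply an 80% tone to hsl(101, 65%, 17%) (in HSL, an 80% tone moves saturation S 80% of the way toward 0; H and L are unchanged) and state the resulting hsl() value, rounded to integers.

hsl(101, 13%, 17%)

S moves 80% from 65 toward 0: 65 − 52 = 13 → 13.
H and L are unchanged.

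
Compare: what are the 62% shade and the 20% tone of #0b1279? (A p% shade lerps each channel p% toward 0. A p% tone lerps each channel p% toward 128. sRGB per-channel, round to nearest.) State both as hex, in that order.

#04072e, #22287a

#0b1279 is rgb(11, 18, 121).
62% shade:
  R: 11 + 0.62×(0−11) = 11 − 6.82 = 4.18 → 4
  G: 18 + 0.62×(0−18) = 18 − 11.16 = 6.84 → 7
  B: 121 + 0.62×(0−121) = 121 − 75.02 = 45.98 → 46
  → #04072e
20% tone:
  R: 11 + 0.2×(128−11) = 11 + 23.4 = 34.4 → 34
  G: 18 + 0.2×(128−18) = 18 + 22 = 40 → 40
  B: 121 + 0.2×(128−121) = 121 + 1.4 = 122.4 → 122
  → #22287a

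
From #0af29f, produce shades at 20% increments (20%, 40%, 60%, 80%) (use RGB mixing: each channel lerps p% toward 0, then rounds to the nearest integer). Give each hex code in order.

#08c27f, #06915f, #046140, #023020

#0af29f is rgb(10, 242, 159).
20%: (10 − 2 = 8→8, 242 − 48.4 = 193.6→194, 159 − 31.8 = 127.2→127) → #08c27f
40%: (10 − 4 = 6→6, 242 − 96.8 = 145.2→145, 159 − 63.6 = 95.4→95) → #06915f
60%: (10 − 6 = 4→4, 242 − 145.2 = 96.8→97, 159 − 95.4 = 63.6→64) → #046140
80%: (10 − 8 = 2→2, 242 − 193.6 = 48.4→48, 159 − 127.2 = 31.8→32) → #023020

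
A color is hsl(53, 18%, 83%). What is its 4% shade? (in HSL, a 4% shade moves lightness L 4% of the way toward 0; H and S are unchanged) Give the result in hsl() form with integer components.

L moves 4% from 83 toward 0: 83 − 3.32 = 79.68 → 80.
H and S are unchanged.

hsl(53, 18%, 80%)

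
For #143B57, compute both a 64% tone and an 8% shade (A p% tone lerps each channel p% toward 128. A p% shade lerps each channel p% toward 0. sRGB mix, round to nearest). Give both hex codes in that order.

#596771, #123650

#143B57 is rgb(20, 59, 87).
64% tone:
  R: 20 + 0.64×(128−20) = 20 + 69.12 = 89.12 → 89
  G: 59 + 0.64×(128−59) = 59 + 44.16 = 103.16 → 103
  B: 87 + 26.24 = 113.24 → 113
  → #596771
8% shade:
  R: 20 + 0.08×(0−20) = 20 − 1.6 = 18.4 → 18
  G: 59 − 4.72 = 54.28 → 54
  B: 87 + 0.08×(0−87) = 87 − 6.96 = 80.04 → 80
  → #123650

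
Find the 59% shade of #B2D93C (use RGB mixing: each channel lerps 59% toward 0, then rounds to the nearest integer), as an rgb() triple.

#B2D93C is rgb(178, 217, 60).
Lerp each channel 59% toward 0:
  R: 178 + 0.59×(0−178) = 178 − 105.02 = 72.98 → 73
  G: 217 + 0.59×(0−217) = 217 − 128.03 = 88.97 → 89
  B: 60 − 35.4 = 24.6 → 25

rgb(73, 89, 25)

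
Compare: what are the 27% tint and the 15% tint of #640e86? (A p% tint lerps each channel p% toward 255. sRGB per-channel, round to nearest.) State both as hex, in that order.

#8e4fa7, #7b3298

#640e86 is rgb(100, 14, 134).
27% tint:
  R: 100 + 0.27×(255−100) = 100 + 41.85 = 141.85 → 142
  G: 14 + 0.27×(255−14) = 14 + 65.07 = 79.07 → 79
  B: 134 + 0.27×(255−134) = 134 + 32.67 = 166.67 → 167
  → #8e4fa7
15% tint:
  R: 100 + 23.25 = 123.25 → 123
  G: 14 + 0.15×(255−14) = 14 + 36.15 = 50.15 → 50
  B: 134 + 0.15×(255−134) = 134 + 18.15 = 152.15 → 152
  → #7b3298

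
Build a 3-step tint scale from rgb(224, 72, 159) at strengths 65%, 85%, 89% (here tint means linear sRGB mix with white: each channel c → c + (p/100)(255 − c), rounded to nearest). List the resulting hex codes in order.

#f4bfdd, #fae4f1, #fcebf4

65%: (224 + 20.15 = 244.15→244, 72 + 118.95 = 190.95→191, 159 + 62.4 = 221.4→221) → #f4bfdd
85%: (224 + 26.35 = 250.35→250, 72 + 155.55 = 227.55→228, 159 + 81.6 = 240.6→241) → #fae4f1
89%: (224 + 27.59 = 251.59→252, 72 + 162.87 = 234.87→235, 159 + 85.44 = 244.44→244) → #fcebf4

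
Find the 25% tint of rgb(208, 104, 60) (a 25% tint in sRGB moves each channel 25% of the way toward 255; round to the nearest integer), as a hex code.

#DC8E6D

Per channel, c → c + 0.25(255 − c):
  R: 208 + 11.75 = 219.75 → 220
  G: 104 + 0.25×(255−104) = 104 + 37.75 = 141.75 → 142
  B: 60 + 48.75 = 108.75 → 109
rgb(220, 142, 109) = #DC8E6D.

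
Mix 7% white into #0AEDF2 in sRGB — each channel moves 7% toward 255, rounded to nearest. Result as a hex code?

#0AEDF2 is rgb(10, 237, 242).
Per channel, c → c + 0.07(255 − c):
  R: 10 + 0.07×(255−10) = 10 + 17.15 = 27.15 → 27
  G: 237 + 1.26 = 238.26 → 238
  B: 242 + 0.91 = 242.91 → 243
rgb(27, 238, 243) = #1BEEF3.

#1BEEF3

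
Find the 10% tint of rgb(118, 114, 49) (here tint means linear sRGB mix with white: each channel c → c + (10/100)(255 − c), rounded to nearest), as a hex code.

Lerp each channel 10% toward 255:
  R: 118 + 0.1×(255−118) = 118 + 13.7 = 131.7 → 132
  G: 114 + 0.1×(255−114) = 114 + 14.1 = 128.1 → 128
  B: 49 + 0.1×(255−49) = 49 + 20.6 = 69.6 → 70
rgb(132, 128, 70) = #848046.

#848046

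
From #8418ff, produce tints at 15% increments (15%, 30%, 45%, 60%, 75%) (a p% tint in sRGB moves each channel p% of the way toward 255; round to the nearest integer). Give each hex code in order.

#8418ff is rgb(132, 24, 255).
15%: (132 + 18.45 = 150.45→150, 24 + 34.65 = 58.65→59, 255→255) → #963bff
30%: (132 + 36.9 = 168.9→169, 24 + 69.3 = 93.3→93, 255→255) → #a95dff
45%: (132 + 55.35 = 187.35→187, 24 + 103.95 = 127.95→128, 255→255) → #bb80ff
60%: (132 + 73.8 = 205.8→206, 24 + 138.6 = 162.6→163, 255→255) → #cea3ff
75%: (132 + 92.25 = 224.25→224, 24 + 173.25 = 197.25→197, 255→255) → #e0c5ff

#963bff, #a95dff, #bb80ff, #cea3ff, #e0c5ff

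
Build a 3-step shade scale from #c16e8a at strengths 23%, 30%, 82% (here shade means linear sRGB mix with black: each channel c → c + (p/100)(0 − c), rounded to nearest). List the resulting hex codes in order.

#c16e8a is rgb(193, 110, 138).
23%: (193 − 44.39 = 148.61→149, 110 − 25.3 = 84.7→85, 138 − 31.74 = 106.26→106) → #95556a
30%: (193 − 57.9 = 135.1→135, 110 − 33 = 77→77, 138 − 41.4 = 96.6→97) → #874d61
82%: (193 − 158.26 = 34.74→35, 110 − 90.2 = 19.8→20, 138 − 113.16 = 24.84→25) → #231419

#95556a, #874d61, #231419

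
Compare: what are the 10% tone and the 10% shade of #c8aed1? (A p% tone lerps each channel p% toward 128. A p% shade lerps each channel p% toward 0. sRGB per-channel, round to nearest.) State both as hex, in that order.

#c1a9c9, #b49dbc

#c8aed1 is rgb(200, 174, 209).
10% tone:
  R: 200 − 7.2 = 192.8 → 193
  G: 174 + 0.1×(128−174) = 174 − 4.6 = 169.4 → 169
  B: 209 + 0.1×(128−209) = 209 − 8.1 = 200.9 → 201
  → #c1a9c9
10% shade:
  R: 200 + 0.1×(0−200) = 200 − 20 = 180 → 180
  G: 174 + 0.1×(0−174) = 174 − 17.4 = 156.6 → 157
  B: 209 − 20.9 = 188.1 → 188
  → #b49dbc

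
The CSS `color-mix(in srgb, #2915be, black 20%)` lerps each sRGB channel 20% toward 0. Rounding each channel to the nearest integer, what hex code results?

#2915be is rgb(41, 21, 190).
A 20% shade moves each channel 20% toward 0:
  R: 41 − 8.2 = 32.8 → 33
  G: 21 − 4.2 = 16.8 → 17
  B: 190 + 0.2×(0−190) = 190 − 38 = 152 → 152
rgb(33, 17, 152) = #211198.

#211198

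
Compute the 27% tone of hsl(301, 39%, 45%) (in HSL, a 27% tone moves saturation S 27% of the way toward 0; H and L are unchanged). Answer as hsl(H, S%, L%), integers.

hsl(301, 28%, 45%)

S moves 27% from 39 toward 0: 39 − 10.53 = 28.47 → 28.
H and L are unchanged.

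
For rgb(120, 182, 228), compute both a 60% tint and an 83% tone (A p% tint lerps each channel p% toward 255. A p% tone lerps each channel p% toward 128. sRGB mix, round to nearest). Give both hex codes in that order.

60% tint:
  R: 120 + 81 = 201 → 201
  G: 182 + 0.6×(255−182) = 182 + 43.8 = 225.8 → 226
  B: 228 + 16.2 = 244.2 → 244
  → #C9E2F4
83% tone:
  R: 120 + 0.83×(128−120) = 120 + 6.64 = 126.64 → 127
  G: 182 − 44.82 = 137.18 → 137
  B: 228 + 0.83×(128−228) = 228 − 83 = 145 → 145
  → #7F8991

#C9E2F4, #7F8991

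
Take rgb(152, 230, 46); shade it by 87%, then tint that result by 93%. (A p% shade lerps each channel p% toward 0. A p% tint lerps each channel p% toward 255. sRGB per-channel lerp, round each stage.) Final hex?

Lerp each channel 87% toward 0:
  R: 152 + 0.87×(0−152) = 152 − 132.24 = 19.76 → 20
  G: 230 − 200.1 = 29.9 → 30
  B: 46 + 0.87×(0−46) = 46 − 40.02 = 5.98 → 6
After the shade: rgb(20, 30, 6) = #141E06.
Lerp each channel 93% toward 255:
  R: 20 + 218.55 = 238.55 → 239
  G: 30 + 0.93×(255−30) = 30 + 209.25 = 239.25 → 239
  B: 6 + 0.93×(255−6) = 6 + 231.57 = 237.57 → 238
rgb(239, 239, 238) = #EFEFEE.

#EFEFEE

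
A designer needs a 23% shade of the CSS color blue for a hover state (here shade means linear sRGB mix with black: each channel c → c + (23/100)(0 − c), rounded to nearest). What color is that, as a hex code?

CSS blue is rgb(0, 0, 255).
Lerp each channel 23% toward 0:
  R: 0 + 0.23×(0−0) = 0 + 0 = 0 → 0
  G: 0 + 0.23×(0−0) = 0 + 0 = 0 → 0
  B: 255 + 0.23×(0−255) = 255 − 58.65 = 196.35 → 196
rgb(0, 0, 196) = #0000C4.

#0000C4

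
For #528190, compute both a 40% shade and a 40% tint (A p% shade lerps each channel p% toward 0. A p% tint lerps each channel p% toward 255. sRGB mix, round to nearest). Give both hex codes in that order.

#314d56, #97b3bc

#528190 is rgb(82, 129, 144).
40% shade:
  R: 82 − 32.8 = 49.2 → 49
  G: 129 + 0.4×(0−129) = 129 − 51.6 = 77.4 → 77
  B: 144 + 0.4×(0−144) = 144 − 57.6 = 86.4 → 86
  → #314d56
40% tint:
  R: 82 + 69.2 = 151.2 → 151
  G: 129 + 0.4×(255−129) = 129 + 50.4 = 179.4 → 179
  B: 144 + 44.4 = 188.4 → 188
  → #97b3bc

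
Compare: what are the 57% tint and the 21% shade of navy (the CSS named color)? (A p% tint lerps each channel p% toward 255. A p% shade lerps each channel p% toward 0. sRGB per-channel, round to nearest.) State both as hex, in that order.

CSS navy is rgb(0, 0, 128).
57% tint:
  R: 0 + 0.57×(255−0) = 0 + 145.35 = 145.35 → 145
  G: 0 + 0.57×(255−0) = 0 + 145.35 = 145.35 → 145
  B: 128 + 0.57×(255−128) = 128 + 72.39 = 200.39 → 200
  → #9191C8
21% shade:
  R: 0 + 0.21×(0−0) = 0 + 0 = 0 → 0
  G: 0 + 0.21×(0−0) = 0 + 0 = 0 → 0
  B: 128 − 26.88 = 101.12 → 101
  → #000065

#9191C8, #000065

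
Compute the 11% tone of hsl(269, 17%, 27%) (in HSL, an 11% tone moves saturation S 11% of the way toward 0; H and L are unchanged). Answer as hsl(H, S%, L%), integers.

S moves 11% from 17 toward 0: 17 − 1.87 = 15.13 → 15.
H and L are unchanged.

hsl(269, 15%, 27%)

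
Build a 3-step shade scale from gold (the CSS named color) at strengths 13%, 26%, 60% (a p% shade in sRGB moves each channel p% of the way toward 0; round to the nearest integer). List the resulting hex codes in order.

CSS gold is rgb(255, 215, 0).
13%: (255 − 33.15 = 221.85→222, 215 − 27.95 = 187.05→187, 0→0) → #DEBB00
26%: (255 − 66.3 = 188.7→189, 215 − 55.9 = 159.1→159, 0→0) → #BD9F00
60%: (255 − 153 = 102→102, 215 − 129 = 86→86, 0→0) → #665600

#DEBB00, #BD9F00, #665600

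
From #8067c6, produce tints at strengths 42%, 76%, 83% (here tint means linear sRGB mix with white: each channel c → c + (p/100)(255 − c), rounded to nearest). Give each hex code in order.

#8067c6 is rgb(128, 103, 198).
42%: (128 + 53.34 = 181.34→181, 103 + 63.84 = 166.84→167, 198 + 23.94 = 221.94→222) → #b5a7de
76%: (128 + 96.52 = 224.52→225, 103 + 115.52 = 218.52→219, 198 + 43.32 = 241.32→241) → #e1dbf1
83%: (128 + 105.41 = 233.41→233, 103 + 126.16 = 229.16→229, 198 + 47.31 = 245.31→245) → #e9e5f5

#b5a7de, #e1dbf1, #e9e5f5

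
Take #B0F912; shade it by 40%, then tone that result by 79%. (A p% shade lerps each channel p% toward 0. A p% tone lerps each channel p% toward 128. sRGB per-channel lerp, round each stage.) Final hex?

#7B8467

#B0F912 is rgb(176, 249, 18).
A 40% shade moves each channel 40% toward 0:
  R: 176 − 70.4 = 105.6 → 106
  G: 249 − 99.6 = 149.4 → 149
  B: 18 + 0.4×(0−18) = 18 − 7.2 = 10.8 → 11
After the shade: rgb(106, 149, 11) = #6A950B.
A 79% tone moves each channel 79% toward 128:
  R: 106 + 17.38 = 123.38 → 123
  G: 149 − 16.59 = 132.41 → 132
  B: 11 + 0.79×(128−11) = 11 + 92.43 = 103.43 → 103
rgb(123, 132, 103) = #7B8467.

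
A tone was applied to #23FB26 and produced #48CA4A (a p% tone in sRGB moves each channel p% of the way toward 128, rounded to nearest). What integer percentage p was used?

40%

#23FB26 is rgb(35, 251, 38); #48CA4A is rgb(72, 202, 74).
On the G channel (widest range): 202 ≈ 251 + (p/100)(128 − 251), so p ≈ 100×(202 − 251)/(128 − 251) = -4900/-123 = 39.84.
p = 40 reproduces all three channels after rounding.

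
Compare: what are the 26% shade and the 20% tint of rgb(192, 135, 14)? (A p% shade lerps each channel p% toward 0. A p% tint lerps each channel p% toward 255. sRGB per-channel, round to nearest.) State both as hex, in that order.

26% shade:
  R: 192 + 0.26×(0−192) = 192 − 49.92 = 142.08 → 142
  G: 135 − 35.1 = 99.9 → 100
  B: 14 + 0.26×(0−14) = 14 − 3.64 = 10.36 → 10
  → #8E640A
20% tint:
  R: 192 + 12.6 = 204.6 → 205
  G: 135 + 24 = 159 → 159
  B: 14 + 48.2 = 62.2 → 62
  → #CD9F3E

#8E640A, #CD9F3E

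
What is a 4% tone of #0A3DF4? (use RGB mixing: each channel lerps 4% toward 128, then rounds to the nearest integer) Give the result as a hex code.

#0F40EF

#0A3DF4 is rgb(10, 61, 244).
A 4% tone moves each channel 4% toward 128:
  R: 10 + 0.04×(128−10) = 10 + 4.72 = 14.72 → 15
  G: 61 + 2.68 = 63.68 → 64
  B: 244 + 0.04×(128−244) = 244 − 4.64 = 239.36 → 239
rgb(15, 64, 239) = #0F40EF.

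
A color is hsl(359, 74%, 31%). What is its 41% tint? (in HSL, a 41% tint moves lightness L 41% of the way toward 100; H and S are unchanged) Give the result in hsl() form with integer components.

L moves 41% from 31 toward 100: 31 + 28.29 = 59.29 → 59.
H and S are unchanged.

hsl(359, 74%, 59%)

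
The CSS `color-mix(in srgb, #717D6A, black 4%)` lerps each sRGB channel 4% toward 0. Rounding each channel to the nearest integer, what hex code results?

#717D6A is rgb(113, 125, 106).
Lerp each channel 4% toward 0:
  R: 113 − 4.52 = 108.48 → 108
  G: 125 + 0.04×(0−125) = 125 − 5 = 120 → 120
  B: 106 + 0.04×(0−106) = 106 − 4.24 = 101.76 → 102
rgb(108, 120, 102) = #6C7866.

#6C7866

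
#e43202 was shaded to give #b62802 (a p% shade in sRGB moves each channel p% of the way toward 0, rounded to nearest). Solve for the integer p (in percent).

20%

#e43202 is rgb(228, 50, 2); #b62802 is rgb(182, 40, 2).
On the R channel (widest range): 182 ≈ 228 + (p/100)(0 − 228), so p ≈ 100×(182 − 228)/(0 − 228) = -4600/-228 = 20.18.
p = 20 reproduces all three channels after rounding.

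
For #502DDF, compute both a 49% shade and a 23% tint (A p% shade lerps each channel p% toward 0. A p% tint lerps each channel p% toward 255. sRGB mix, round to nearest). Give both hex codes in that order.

#291772, #785DE6

#502DDF is rgb(80, 45, 223).
49% shade:
  R: 80 + 0.49×(0−80) = 80 − 39.2 = 40.8 → 41
  G: 45 − 22.05 = 22.95 → 23
  B: 223 − 109.27 = 113.73 → 114
  → #291772
23% tint:
  R: 80 + 0.23×(255−80) = 80 + 40.25 = 120.25 → 120
  G: 45 + 0.23×(255−45) = 45 + 48.3 = 93.3 → 93
  B: 223 + 7.36 = 230.36 → 230
  → #785DE6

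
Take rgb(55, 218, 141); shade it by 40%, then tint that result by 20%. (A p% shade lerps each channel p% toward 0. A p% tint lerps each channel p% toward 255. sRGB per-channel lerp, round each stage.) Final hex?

#4D9C77

Per channel, c → c + 0.4(0 − c):
  R: 55 + 0.4×(0−55) = 55 − 22 = 33 → 33
  G: 218 + 0.4×(0−218) = 218 − 87.2 = 130.8 → 131
  B: 141 + 0.4×(0−141) = 141 − 56.4 = 84.6 → 85
After the shade: rgb(33, 131, 85) = #218355.
A 20% tint moves each channel 20% toward 255:
  R: 33 + 0.2×(255−33) = 33 + 44.4 = 77.4 → 77
  G: 131 + 24.8 = 155.8 → 156
  B: 85 + 0.2×(255−85) = 85 + 34 = 119 → 119
rgb(77, 156, 119) = #4D9C77.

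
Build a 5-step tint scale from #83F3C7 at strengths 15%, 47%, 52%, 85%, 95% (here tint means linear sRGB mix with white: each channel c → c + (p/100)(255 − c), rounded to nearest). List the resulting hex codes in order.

#83F3C7 is rgb(131, 243, 199).
15%: (131 + 18.6 = 149.6→150, 243 + 1.8 = 244.8→245, 199 + 8.4 = 207.4→207) → #96F5CF
47%: (131 + 58.28 = 189.28→189, 243 + 5.64 = 248.64→249, 199 + 26.32 = 225.32→225) → #BDF9E1
52%: (131 + 64.48 = 195.48→195, 243 + 6.24 = 249.24→249, 199 + 29.12 = 228.12→228) → #C3F9E4
85%: (131 + 105.4 = 236.4→236, 243 + 10.2 = 253.2→253, 199 + 47.6 = 246.6→247) → #ECFDF7
95%: (131 + 117.8 = 248.8→249, 243 + 11.4 = 254.4→254, 199 + 53.2 = 252.2→252) → #F9FEFC

#96F5CF, #BDF9E1, #C3F9E4, #ECFDF7, #F9FEFC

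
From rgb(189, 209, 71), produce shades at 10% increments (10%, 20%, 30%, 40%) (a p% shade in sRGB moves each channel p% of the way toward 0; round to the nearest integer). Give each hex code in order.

10%: (189 − 18.9 = 170.1→170, 209 − 20.9 = 188.1→188, 71 − 7.1 = 63.9→64) → #aabc40
20%: (189 − 37.8 = 151.2→151, 209 − 41.8 = 167.2→167, 71 − 14.2 = 56.8→57) → #97a739
30%: (189 − 56.7 = 132.3→132, 209 − 62.7 = 146.3→146, 71 − 21.3 = 49.7→50) → #849232
40%: (189 − 75.6 = 113.4→113, 209 − 83.6 = 125.4→125, 71 − 28.4 = 42.6→43) → #717d2b

#aabc40, #97a739, #849232, #717d2b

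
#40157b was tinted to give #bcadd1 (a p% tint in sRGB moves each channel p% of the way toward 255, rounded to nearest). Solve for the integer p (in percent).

#40157b is rgb(64, 21, 123); #bcadd1 is rgb(188, 173, 209).
On the G channel (widest range): 173 ≈ 21 + (p/100)(255 − 21), so p ≈ 100×(173 − 21)/(255 − 21) = 15200/234 = 64.96.
p = 65 reproduces all three channels after rounding.

65%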